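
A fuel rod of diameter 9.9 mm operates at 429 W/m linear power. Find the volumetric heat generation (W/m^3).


r = D / 2 / 1000 = 9.9 / 2 / 1000 = 0.00495 m
q''' = q' / (pi * r^2)
q''' = 429 / (pi * 0.00495^2)
q''' = 5.5731e+06 W/m^3

5.5731e+06


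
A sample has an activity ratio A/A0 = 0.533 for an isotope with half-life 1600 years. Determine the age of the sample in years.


lambda = ln(2) / t_half = ln(2) / 1600 = 4.332170e-04 /yr
t = -ln(A/A0) / lambda
t = -ln(0.533) / 4.332170e-04
t = 1452.5 yr

1452.5


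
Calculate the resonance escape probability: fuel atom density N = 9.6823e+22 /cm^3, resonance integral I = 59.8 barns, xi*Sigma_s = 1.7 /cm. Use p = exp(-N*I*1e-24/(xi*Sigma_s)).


p = exp(-N * I * 1e-24 / (xi*Sigma_s))
p = exp(-9.6823e+22 * 59.8 * 1e-24 / 1.7)
p = 0.033177

0.033177


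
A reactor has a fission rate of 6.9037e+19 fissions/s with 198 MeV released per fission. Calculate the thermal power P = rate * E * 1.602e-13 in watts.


P = fission_rate * E_MeV * 1.602e-13
P = 6.9037e+19 * 198 * 1.602e-13
P = 2.1898e+09 W

2.1898e+09


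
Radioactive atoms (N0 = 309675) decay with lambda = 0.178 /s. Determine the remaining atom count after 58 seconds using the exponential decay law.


N = N0 * exp(-lambda * t)
N = 309675 * exp(-0.178 * 58)
N = 10.168

10.168


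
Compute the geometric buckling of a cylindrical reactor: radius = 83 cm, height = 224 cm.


B^2 = (2.405/R)^2 + (pi/H)^2
B^2 = (2.405/83)^2 + (pi/224)^2
B^2 = 0.0010363 /cm^2

0.0010363


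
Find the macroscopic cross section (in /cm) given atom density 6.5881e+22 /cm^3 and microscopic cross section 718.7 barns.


Sigma = N * sigma_barns * 1e-24
Sigma = 6.5881e+22 * 718.7 * 1e-24
Sigma = 47.349 /cm

47.349


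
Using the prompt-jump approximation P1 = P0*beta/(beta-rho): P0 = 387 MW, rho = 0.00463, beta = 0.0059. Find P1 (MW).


P1/P0 = beta / (beta - rho)
P1/P0 = 0.0059 / (0.0059 - 0.00463) = 4.645669
P1 = 387 * 4.645669 = 1797.9 MW

1797.9


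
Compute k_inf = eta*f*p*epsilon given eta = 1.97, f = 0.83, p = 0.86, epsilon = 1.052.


k_inf = eta * f * p * epsilon
k_inf = 1.97 * 0.83 * 0.86 * 1.052
k_inf = 1.4793

1.4793


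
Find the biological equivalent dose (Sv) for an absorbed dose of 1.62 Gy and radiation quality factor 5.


H = D * Q
H = 1.62 * 5
H = 8.1000 Sv

8.1000


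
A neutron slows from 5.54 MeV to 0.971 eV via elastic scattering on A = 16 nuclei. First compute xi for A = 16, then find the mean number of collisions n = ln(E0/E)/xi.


xi = 1 + (A-1)^2/(2A)*ln((A-1)/(A+1)) = 0.1199467 (for A = 16)
n = ln(E0/E) / xi
n = ln(5.54e6 / 0.971) / 0.1199467
n = ln(5.705458e+06) / 0.1199467 = 129.70

129.70


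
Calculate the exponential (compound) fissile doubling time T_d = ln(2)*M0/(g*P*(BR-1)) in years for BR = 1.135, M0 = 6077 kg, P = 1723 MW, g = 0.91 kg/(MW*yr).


Breeding gain G = BR - 1 = 1.135 - 1 = 0.135
Fissile production rate = g * P * G = 0.91 * 1723 * 0.135 = 211.67055 kg/yr
T_d = ln(2) * M0 / (g * P * G)
T_d = ln(2) * 6077 / 211.67055 = 19.900 yr

19.900


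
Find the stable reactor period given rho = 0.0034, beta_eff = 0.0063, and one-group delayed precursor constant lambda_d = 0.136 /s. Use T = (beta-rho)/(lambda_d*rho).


T = (beta - rho) / (lambda_d * rho)
T = (0.0063 - 0.0034) / (0.136 * 0.0034)
T = 6.2716 s

6.2716


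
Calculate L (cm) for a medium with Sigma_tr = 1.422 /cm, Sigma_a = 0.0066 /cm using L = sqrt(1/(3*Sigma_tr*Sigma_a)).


D = 1 / (3 * Sigma_tr) = 1 / (3 * 1.422) = 0.2344116 cm
L = sqrt(D / Sigma_a)
L = sqrt(0.2344116 / 0.0066)
L = 5.9596 cm

5.9596


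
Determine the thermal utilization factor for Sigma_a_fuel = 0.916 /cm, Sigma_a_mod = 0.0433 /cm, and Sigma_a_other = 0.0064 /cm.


f = Sigma_a_fuel / (Sigma_a_fuel + Sigma_a_mod + Sigma_a_other)
f = 0.916 / (0.916 + 0.0433 + 0.0064)
f = 0.94853

0.94853


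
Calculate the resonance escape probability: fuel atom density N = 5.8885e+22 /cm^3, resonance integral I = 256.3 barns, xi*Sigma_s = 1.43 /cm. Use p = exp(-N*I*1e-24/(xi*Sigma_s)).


p = exp(-N * I * 1e-24 / (xi*Sigma_s))
p = exp(-5.8885e+22 * 256.3 * 1e-24 / 1.43)
p = 2.6089e-05

2.6089e-05


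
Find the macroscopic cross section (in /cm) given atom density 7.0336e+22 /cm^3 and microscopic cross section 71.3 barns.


Sigma = N * sigma_barns * 1e-24
Sigma = 7.0336e+22 * 71.3 * 1e-24
Sigma = 5.0150 /cm

5.0150


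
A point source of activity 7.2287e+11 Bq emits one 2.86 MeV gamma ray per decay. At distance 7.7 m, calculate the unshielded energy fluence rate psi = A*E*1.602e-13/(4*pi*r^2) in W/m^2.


psi = A * E * 1.602e-13 / (4*pi*r^2)
psi = 7.2287e+11 * 2.86 * 1.602e-13 / (4*pi*7.7^2)
psi = 4.4453e-04 W/m^2

4.4453e-04


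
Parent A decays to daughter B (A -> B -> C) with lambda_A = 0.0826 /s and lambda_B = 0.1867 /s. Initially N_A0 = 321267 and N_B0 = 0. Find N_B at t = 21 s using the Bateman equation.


N_B(t) = lambda_A * N_A0 / (lambda_B - lambda_A) * [exp(-lambda_A*t) - exp(-lambda_B*t)]
exp(-0.0826*21) = 0.1764708; exp(-0.1867*21) = 0.01982721
N_B = 0.0826 * 321267 / (0.1867 - 0.0826) * (0.1764708 - 0.01982721)
N_B = 39931

39931


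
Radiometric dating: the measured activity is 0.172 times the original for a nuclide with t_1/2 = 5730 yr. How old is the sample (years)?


lambda = ln(2) / t_half = ln(2) / 5730 = 1.209681e-04 /yr
t = -ln(A/A0) / lambda
t = -ln(0.172) / 1.209681e-04
t = 14551 yr

14551


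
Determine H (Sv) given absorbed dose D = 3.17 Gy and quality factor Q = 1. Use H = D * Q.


H = D * Q
H = 3.17 * 1
H = 3.1700 Sv

3.1700


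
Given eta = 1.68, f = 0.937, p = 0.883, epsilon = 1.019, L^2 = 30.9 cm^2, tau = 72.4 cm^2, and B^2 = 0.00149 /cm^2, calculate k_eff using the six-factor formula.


k_inf = eta*f*p*eps = 1.68*0.937*0.883*1.019 = 1.416393
P_TNL = 1/(1 + L^2*B^2) = 1/(1 + 30.9*0.00149) = 0.9559855
P_FNL = exp(-B^2*tau) = exp(-0.00149*72.4) = 0.8977389
k_eff = k_inf * P_TNL * P_FNL = 1.416393 * 0.9559855 * 0.8977389
k_eff = 1.2156

1.2156


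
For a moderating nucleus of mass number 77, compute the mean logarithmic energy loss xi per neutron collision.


xi = 1 + (A-1)^2/(2A) * ln((A-1)/(A+1))
xi = 1 + (77-1)^2/(2*77) * ln((77-1)/(77 +1))
xi = 0.025751

0.025751


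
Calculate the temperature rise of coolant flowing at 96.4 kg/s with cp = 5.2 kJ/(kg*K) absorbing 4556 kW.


dT = Q / (m_dot * cp)
dT = 4556 / (96.4 * 5.2)
dT = 9.0887 C

9.0887


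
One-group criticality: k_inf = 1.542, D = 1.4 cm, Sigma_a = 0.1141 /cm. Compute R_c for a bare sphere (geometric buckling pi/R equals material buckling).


L^2 = D / Sigma_a = 1.4 / 0.1141 = 12.26994 cm^2
B_m^2 = (k_inf - 1) / L^2 = (1.542 - 1) / 12.26994 = 0.04417300 /cm^2
For a bare sphere: B_g = pi/R, so R_c = pi / sqrt(B_m^2)
R_c = pi / sqrt(0.04417300) = 14.948 cm

14.948


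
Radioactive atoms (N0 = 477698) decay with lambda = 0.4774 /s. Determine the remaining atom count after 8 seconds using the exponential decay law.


N = N0 * exp(-lambda * t)
N = 477698 * exp(-0.4774 * 8)
N = 10483

10483


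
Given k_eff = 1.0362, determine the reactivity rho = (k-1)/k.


rho = (k_eff - 1) / k_eff
rho = (1.0362 - 1) / 1.0362
rho = 0.034935

0.034935


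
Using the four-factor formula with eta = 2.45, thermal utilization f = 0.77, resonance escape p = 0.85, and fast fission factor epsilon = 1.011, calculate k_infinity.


k_inf = eta * f * p * epsilon
k_inf = 2.45 * 0.77 * 0.85 * 1.011
k_inf = 1.6212

1.6212


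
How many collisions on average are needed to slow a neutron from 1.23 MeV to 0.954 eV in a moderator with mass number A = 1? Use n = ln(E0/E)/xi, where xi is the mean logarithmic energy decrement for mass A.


xi = 1 + (A-1)^2/(2A)*ln((A-1)/(A+1)) = 1 (for A = 1)
n = ln(E0/E) / xi
n = ln(1.23e6 / 0.954) / 1
n = ln(1.289308e+06) / 1 = 14.070

14.070


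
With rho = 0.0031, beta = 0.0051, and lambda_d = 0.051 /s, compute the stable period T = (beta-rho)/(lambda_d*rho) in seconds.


T = (beta - rho) / (lambda_d * rho)
T = (0.0051 - 0.0031) / (0.051 * 0.0031)
T = 12.650 s

12.650


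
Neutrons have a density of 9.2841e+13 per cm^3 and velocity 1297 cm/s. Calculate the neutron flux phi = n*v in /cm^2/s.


phi = n * v
phi = 9.2841e+13 * 1297
phi = 1.2041e+17 /cm^2/s

1.2041e+17


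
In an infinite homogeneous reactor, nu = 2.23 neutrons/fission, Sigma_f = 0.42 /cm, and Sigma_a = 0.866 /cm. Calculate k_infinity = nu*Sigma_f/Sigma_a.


k_inf = nu * Sigma_f / Sigma_a
k_inf = 2.23 * 0.42 / 0.866
k_inf = 1.0815

1.0815


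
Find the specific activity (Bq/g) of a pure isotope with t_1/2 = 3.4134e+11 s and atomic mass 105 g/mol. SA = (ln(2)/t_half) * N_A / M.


lambda = ln(2) / t_half = ln(2) / 3.4134e+11 = 2.030665e-12 /s
SA = lambda * N_A / M
SA = 2.030665e-12 * 6.022e23 / 105
SA = 1.1646e+10 Bq/g

1.1646e+10


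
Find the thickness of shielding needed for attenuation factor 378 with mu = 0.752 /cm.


x = ln(factor) / mu
x = ln(378) / 0.752
x = 7.8921 cm

7.8921


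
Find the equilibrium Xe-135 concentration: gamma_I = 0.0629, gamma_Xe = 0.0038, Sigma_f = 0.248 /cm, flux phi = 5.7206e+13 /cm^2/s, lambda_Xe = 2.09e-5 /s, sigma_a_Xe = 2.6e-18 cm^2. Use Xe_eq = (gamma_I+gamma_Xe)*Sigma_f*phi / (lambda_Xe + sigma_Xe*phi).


Xe_eq = (gamma_I + gamma_Xe) * Sigma_f * phi / (lambda_Xe + sigma_Xe * phi)
Numerator = (0.0629 + 0.0038) * 0.248 * 5.7206e+13 = 9.462788e+11
Denominator = 2.09e-5 + 2.6e-18 * 5.7206e+13 = 1.696356e-04
Xe_eq = 9.462788e+11 / 1.696356e-04 = 5.5783e+15 /cm^3

5.5783e+15


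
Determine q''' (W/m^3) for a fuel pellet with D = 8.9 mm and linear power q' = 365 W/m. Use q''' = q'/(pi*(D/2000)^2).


r = D / 2 / 1000 = 8.9 / 2 / 1000 = 0.00445 m
q''' = q' / (pi * r^2)
q''' = 365 / (pi * 0.00445^2)
q''' = 5.8671e+06 W/m^3

5.8671e+06


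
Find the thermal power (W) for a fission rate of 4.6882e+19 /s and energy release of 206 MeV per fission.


P = fission_rate * E_MeV * 1.602e-13
P = 4.6882e+19 * 206 * 1.602e-13
P = 1.5472e+09 W

1.5472e+09


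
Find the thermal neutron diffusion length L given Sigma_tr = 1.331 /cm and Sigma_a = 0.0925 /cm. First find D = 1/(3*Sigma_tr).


D = 1 / (3 * Sigma_tr) = 1 / (3 * 1.331) = 0.2504383 cm
L = sqrt(D / Sigma_a)
L = sqrt(0.2504383 / 0.0925)
L = 1.6454 cm

1.6454


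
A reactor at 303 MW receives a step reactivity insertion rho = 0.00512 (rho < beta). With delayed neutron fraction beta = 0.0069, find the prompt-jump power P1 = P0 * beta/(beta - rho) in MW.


P1/P0 = beta / (beta - rho)
P1/P0 = 0.0069 / (0.0069 - 0.00512) = 3.876404
P1 = 303 * 3.876404 = 1174.6 MW

1174.6


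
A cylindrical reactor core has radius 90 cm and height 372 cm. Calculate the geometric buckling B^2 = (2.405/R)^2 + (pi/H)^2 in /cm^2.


B^2 = (2.405/R)^2 + (pi/H)^2
B^2 = (2.405/90)^2 + (pi/372)^2
B^2 = 7.8540e-04 /cm^2

7.8540e-04


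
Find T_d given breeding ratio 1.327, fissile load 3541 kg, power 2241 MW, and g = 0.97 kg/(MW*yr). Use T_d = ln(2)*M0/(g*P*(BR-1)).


Breeding gain G = BR - 1 = 1.327 - 1 = 0.327
Fissile production rate = g * P * G = 0.97 * 2241 * 0.327 = 710.82279 kg/yr
T_d = ln(2) * M0 / (g * P * G)
T_d = ln(2) * 3541 / 710.82279 = 3.4529 yr

3.4529


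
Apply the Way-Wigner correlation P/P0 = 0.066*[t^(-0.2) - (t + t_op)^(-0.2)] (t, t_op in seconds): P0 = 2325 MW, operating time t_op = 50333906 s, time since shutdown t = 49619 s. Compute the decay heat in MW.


P/P0 = 0.066 * [t^(-0.2) - (t + t_op)^(-0.2)]
P/P0 = 0.066 * [49619^(-0.2) - (49619 + 50333906)^(-0.2)]
P/P0 = 0.066 * [0.1150457 - 0.02880994] = 0.005691560
P = 2325 * 0.005691560 = 13.233 MW

13.233


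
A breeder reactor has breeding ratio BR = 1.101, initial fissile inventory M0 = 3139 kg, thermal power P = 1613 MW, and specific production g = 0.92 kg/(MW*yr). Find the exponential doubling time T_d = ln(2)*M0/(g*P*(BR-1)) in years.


Breeding gain G = BR - 1 = 1.101 - 1 = 0.101
Fissile production rate = g * P * G = 0.92 * 1613 * 0.101 = 149.87996 kg/yr
T_d = ln(2) * M0 / (g * P * G)
T_d = ln(2) * 3139 / 149.87996 = 14.517 yr

14.517


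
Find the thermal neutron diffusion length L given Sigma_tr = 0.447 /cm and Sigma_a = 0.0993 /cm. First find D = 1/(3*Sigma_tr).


D = 1 / (3 * Sigma_tr) = 1 / (3 * 0.447) = 0.7457122 cm
L = sqrt(D / Sigma_a)
L = sqrt(0.7457122 / 0.0993)
L = 2.7404 cm

2.7404


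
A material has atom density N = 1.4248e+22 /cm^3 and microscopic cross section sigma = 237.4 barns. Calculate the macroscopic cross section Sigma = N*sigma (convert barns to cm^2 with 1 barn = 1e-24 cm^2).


Sigma = N * sigma_barns * 1e-24
Sigma = 1.4248e+22 * 237.4 * 1e-24
Sigma = 3.3825 /cm

3.3825


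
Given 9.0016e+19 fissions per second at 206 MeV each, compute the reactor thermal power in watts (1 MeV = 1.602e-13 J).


P = fission_rate * E_MeV * 1.602e-13
P = 9.0016e+19 * 206 * 1.602e-13
P = 2.9706e+09 W

2.9706e+09


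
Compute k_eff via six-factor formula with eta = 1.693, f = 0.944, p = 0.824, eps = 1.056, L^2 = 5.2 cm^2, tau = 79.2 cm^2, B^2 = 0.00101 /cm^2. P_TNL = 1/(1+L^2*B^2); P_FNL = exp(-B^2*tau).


k_inf = eta*f*p*eps = 1.693*0.944*0.824*1.056 = 1.390657
P_TNL = 1/(1 + L^2*B^2) = 1/(1 + 5.2*0.00101) = 0.9947754
P_FNL = exp(-B^2*tau) = exp(-0.00101*79.2) = 0.9231237
k_eff = k_inf * P_TNL * P_FNL = 1.390657 * 0.9947754 * 0.9231237
k_eff = 1.2770

1.2770


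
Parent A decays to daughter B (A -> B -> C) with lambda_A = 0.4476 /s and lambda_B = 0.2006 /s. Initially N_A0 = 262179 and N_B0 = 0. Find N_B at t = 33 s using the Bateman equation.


N_B(t) = lambda_A * N_A0 / (lambda_B - lambda_A) * [exp(-lambda_A*t) - exp(-lambda_B*t)]
exp(-0.4476*33) = 3.847008e-07; exp(-0.2006*33) = 0.001333698
N_B = 0.4476 * 262179 / (0.2006 - 0.4476) * (3.847008e-07 - 0.001333698)
N_B = 633.47

633.47


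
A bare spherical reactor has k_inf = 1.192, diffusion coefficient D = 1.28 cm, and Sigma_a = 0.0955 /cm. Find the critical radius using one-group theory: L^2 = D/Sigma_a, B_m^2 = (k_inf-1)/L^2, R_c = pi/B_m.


L^2 = D / Sigma_a = 1.28 / 0.0955 = 13.40314 cm^2
B_m^2 = (k_inf - 1) / L^2 = (1.192 - 1) / 13.40314 = 0.01432500 /cm^2
For a bare sphere: B_g = pi/R, so R_c = pi / sqrt(B_m^2)
R_c = pi / sqrt(0.01432500) = 26.248 cm

26.248


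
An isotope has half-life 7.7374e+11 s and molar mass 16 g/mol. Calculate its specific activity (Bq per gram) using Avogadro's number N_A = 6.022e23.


lambda = ln(2) / t_half = ln(2) / 7.7374e+11 = 8.958399e-13 /s
SA = lambda * N_A / M
SA = 8.958399e-13 * 6.022e23 / 16
SA = 3.3717e+10 Bq/g

3.3717e+10


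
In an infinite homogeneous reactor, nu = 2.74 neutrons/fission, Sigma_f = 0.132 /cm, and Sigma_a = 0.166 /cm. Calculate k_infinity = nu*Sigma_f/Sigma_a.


k_inf = nu * Sigma_f / Sigma_a
k_inf = 2.74 * 0.132 / 0.166
k_inf = 2.1788

2.1788


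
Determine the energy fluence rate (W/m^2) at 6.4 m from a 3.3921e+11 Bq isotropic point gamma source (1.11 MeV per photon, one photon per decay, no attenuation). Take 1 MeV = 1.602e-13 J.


psi = A * E * 1.602e-13 / (4*pi*r^2)
psi = 3.3921e+11 * 1.11 * 1.602e-13 / (4*pi*6.4^2)
psi = 1.1719e-04 W/m^2

1.1719e-04


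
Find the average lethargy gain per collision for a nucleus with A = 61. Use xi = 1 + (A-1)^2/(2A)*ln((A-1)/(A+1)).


xi = 1 + (A-1)^2/(2A) * ln((A-1)/(A+1))
xi = 1 + (61-1)^2/(2*61) * ln((61-1)/(61 +1))
xi = 0.032431

0.032431


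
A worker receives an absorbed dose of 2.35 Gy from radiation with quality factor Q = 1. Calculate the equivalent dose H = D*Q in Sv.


H = D * Q
H = 2.35 * 1
H = 2.3500 Sv

2.3500


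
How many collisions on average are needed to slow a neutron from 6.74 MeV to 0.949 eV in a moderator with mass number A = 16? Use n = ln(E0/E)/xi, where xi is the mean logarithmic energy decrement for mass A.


xi = 1 + (A-1)^2/(2A)*ln((A-1)/(A+1)) = 0.1199467 (for A = 16)
n = ln(E0/E) / xi
n = ln(6.74e6 / 0.949) / 0.1199467
n = ln(7.102213e+06) / 0.1199467 = 131.52

131.52


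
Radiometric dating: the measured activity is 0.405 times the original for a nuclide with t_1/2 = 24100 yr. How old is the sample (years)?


lambda = ln(2) / t_half = ln(2) / 24100 = 2.876129e-05 /yr
t = -ln(A/A0) / lambda
t = -ln(0.405) / 2.876129e-05
t = 31427 yr

31427


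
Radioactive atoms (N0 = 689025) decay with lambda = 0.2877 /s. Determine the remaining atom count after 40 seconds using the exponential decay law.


N = N0 * exp(-lambda * t)
N = 689025 * exp(-0.2877 * 40)
N = 6.9243

6.9243


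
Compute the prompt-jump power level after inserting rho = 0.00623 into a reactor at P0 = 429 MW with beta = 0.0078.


P1/P0 = beta / (beta - rho)
P1/P0 = 0.0078 / (0.0078 - 0.00623) = 4.968153
P1 = 429 * 4.968153 = 2131.3 MW

2131.3


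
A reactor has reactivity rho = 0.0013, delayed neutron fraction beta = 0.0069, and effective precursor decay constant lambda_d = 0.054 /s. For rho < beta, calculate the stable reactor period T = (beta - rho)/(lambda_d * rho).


T = (beta - rho) / (lambda_d * rho)
T = (0.0069 - 0.0013) / (0.054 * 0.0013)
T = 79.772 s

79.772


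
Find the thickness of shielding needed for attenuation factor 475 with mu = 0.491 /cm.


x = ln(factor) / mu
x = ln(475) / 0.491
x = 12.553 cm

12.553


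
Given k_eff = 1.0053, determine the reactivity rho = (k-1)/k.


rho = (k_eff - 1) / k_eff
rho = (1.0053 - 1) / 1.0053
rho = 0.0052721

0.0052721


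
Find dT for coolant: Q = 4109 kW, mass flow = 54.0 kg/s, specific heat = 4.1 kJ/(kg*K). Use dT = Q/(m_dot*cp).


dT = Q / (m_dot * cp)
dT = 4109 / (54.0 * 4.1)
dT = 18.559 C

18.559


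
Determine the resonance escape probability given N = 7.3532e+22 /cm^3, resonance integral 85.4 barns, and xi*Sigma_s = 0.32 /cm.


p = exp(-N * I * 1e-24 / (xi*Sigma_s))
p = exp(-7.3532e+22 * 85.4 * 1e-24 / 0.32)
p = 3.0024e-09

3.0024e-09


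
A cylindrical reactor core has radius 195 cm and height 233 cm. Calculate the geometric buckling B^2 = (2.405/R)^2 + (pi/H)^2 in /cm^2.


B^2 = (2.405/R)^2 + (pi/H)^2
B^2 = (2.405/195)^2 + (pi/233)^2
B^2 = 3.3391e-04 /cm^2

3.3391e-04


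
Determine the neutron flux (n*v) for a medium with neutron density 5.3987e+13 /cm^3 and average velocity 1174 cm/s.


phi = n * v
phi = 5.3987e+13 * 1174
phi = 6.3381e+16 /cm^2/s

6.3381e+16


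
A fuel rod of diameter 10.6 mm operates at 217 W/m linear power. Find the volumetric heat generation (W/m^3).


r = D / 2 / 1000 = 10.6 / 2 / 1000 = 0.0053 m
q''' = q' / (pi * r^2)
q''' = 217 / (pi * 0.0053^2)
q''' = 2.4590e+06 W/m^3

2.4590e+06


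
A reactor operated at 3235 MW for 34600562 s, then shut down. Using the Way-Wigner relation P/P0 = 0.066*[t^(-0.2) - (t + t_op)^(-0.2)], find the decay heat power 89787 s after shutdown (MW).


P/P0 = 0.066 * [t^(-0.2) - (t + t_op)^(-0.2)]
P/P0 = 0.066 * [89787^(-0.2) - (89787 + 34600562)^(-0.2)]
P/P0 = 0.066 * [0.1021780 - 0.03104261] = 0.004694936
P = 3235 * 0.004694936 = 15.188 MW

15.188


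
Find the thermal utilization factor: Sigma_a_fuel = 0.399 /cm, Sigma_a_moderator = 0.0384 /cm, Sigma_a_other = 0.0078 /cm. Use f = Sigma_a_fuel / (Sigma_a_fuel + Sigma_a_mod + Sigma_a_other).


f = Sigma_a_fuel / (Sigma_a_fuel + Sigma_a_mod + Sigma_a_other)
f = 0.399 / (0.399 + 0.0384 + 0.0078)
f = 0.89623

0.89623


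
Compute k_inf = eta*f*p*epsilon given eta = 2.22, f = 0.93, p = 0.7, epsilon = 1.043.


k_inf = eta * f * p * epsilon
k_inf = 2.22 * 0.93 * 0.7 * 1.043
k_inf = 1.5074

1.5074


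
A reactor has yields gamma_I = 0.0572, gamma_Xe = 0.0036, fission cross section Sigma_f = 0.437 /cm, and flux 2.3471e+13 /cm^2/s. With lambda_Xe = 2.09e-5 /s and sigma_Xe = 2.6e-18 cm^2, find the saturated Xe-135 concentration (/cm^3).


Xe_eq = (gamma_I + gamma_Xe) * Sigma_f * phi / (lambda_Xe + sigma_Xe * phi)
Numerator = (0.0572 + 0.0036) * 0.437 * 2.3471e+13 = 6.236151e+11
Denominator = 2.09e-5 + 2.6e-18 * 2.3471e+13 = 8.192460e-05
Xe_eq = 6.236151e+11 / 8.192460e-05 = 7.6121e+15 /cm^3

7.6121e+15


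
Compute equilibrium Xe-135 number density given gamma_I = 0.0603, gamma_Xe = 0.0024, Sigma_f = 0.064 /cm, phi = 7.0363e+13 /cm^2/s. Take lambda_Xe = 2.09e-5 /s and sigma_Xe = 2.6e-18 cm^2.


Xe_eq = (gamma_I + gamma_Xe) * Sigma_f * phi / (lambda_Xe + sigma_Xe * phi)
Numerator = (0.0603 + 0.0024) * 0.064 * 7.0363e+13 = 2.823526e+11
Denominator = 2.09e-5 + 2.6e-18 * 7.0363e+13 = 2.038438e-04
Xe_eq = 2.823526e+11 / 2.038438e-04 = 1.3851e+15 /cm^3

1.3851e+15


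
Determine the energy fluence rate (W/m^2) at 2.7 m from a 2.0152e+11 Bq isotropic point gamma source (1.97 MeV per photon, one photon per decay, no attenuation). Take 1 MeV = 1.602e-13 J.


psi = A * E * 1.602e-13 / (4*pi*r^2)
psi = 2.0152e+11 * 1.97 * 1.602e-13 / (4*pi*2.7^2)
psi = 6.9424e-04 W/m^2

6.9424e-04


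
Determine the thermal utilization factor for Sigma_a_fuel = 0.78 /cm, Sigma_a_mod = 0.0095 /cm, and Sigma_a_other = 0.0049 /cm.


f = Sigma_a_fuel / (Sigma_a_fuel + Sigma_a_mod + Sigma_a_other)
f = 0.78 / (0.78 + 0.0095 + 0.0049)
f = 0.98187

0.98187


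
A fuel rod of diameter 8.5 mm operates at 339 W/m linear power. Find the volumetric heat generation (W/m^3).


r = D / 2 / 1000 = 8.5 / 2 / 1000 = 0.00425 m
q''' = q' / (pi * r^2)
q''' = 339 / (pi * 0.00425^2)
q''' = 5.9741e+06 W/m^3

5.9741e+06


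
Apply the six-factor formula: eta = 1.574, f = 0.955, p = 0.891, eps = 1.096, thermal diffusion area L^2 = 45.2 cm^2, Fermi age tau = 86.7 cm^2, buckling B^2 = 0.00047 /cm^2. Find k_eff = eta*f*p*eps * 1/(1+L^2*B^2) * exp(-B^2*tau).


k_inf = eta*f*p*eps = 1.574*0.955*0.891*1.096 = 1.467900
P_TNL = 1/(1 + L^2*B^2) = 1/(1 + 45.2*0.00047) = 0.9791979
P_FNL = exp(-B^2*tau) = exp(-0.00047*86.7) = 0.9600701
k_eff = k_inf * P_TNL * P_FNL = 1.467900 * 0.9791979 * 0.9600701
k_eff = 1.3800

1.3800


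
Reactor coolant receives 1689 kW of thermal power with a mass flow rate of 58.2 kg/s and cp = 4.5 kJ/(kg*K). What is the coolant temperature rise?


dT = Q / (m_dot * cp)
dT = 1689 / (58.2 * 4.5)
dT = 6.4490 C

6.4490


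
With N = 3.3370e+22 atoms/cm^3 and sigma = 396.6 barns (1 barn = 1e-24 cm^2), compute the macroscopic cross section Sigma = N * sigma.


Sigma = N * sigma_barns * 1e-24
Sigma = 3.3370e+22 * 396.6 * 1e-24
Sigma = 13.235 /cm

13.235


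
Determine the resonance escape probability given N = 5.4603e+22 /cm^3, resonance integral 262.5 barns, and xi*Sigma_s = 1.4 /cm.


p = exp(-N * I * 1e-24 / (xi*Sigma_s))
p = exp(-5.4603e+22 * 262.5 * 1e-24 / 1.4)
p = 3.5782e-05

3.5782e-05


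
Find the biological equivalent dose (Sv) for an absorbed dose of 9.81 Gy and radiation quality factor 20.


H = D * Q
H = 9.81 * 20
H = 196.20 Sv

196.20


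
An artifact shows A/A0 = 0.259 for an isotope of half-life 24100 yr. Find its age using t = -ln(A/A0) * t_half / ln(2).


lambda = ln(2) / t_half = ln(2) / 24100 = 2.876129e-05 /yr
t = -ln(A/A0) / lambda
t = -ln(0.259) / 2.876129e-05
t = 46970 yr

46970


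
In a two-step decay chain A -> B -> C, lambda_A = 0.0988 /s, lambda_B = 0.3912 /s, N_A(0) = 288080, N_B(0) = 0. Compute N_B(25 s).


N_B(t) = lambda_A * N_A0 / (lambda_B - lambda_A) * [exp(-lambda_A*t) - exp(-lambda_B*t)]
exp(-0.0988*25) = 0.08458486; exp(-0.3912*25) = 5.657180e-05
N_B = 0.0988 * 288080 / (0.3912 - 0.0988) * (0.08458486 - 5.657180e-05)
N_B = 8228.0

8228.0


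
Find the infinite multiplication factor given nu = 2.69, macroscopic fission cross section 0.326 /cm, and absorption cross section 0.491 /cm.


k_inf = nu * Sigma_f / Sigma_a
k_inf = 2.69 * 0.326 / 0.491
k_inf = 1.7860

1.7860


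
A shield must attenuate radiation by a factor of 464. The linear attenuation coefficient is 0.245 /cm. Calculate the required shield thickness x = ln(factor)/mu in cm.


x = ln(factor) / mu
x = ln(464) / 0.245
x = 25.061 cm

25.061


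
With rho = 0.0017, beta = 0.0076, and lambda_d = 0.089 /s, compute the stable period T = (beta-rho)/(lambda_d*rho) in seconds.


T = (beta - rho) / (lambda_d * rho)
T = (0.0076 - 0.0017) / (0.089 * 0.0017)
T = 38.995 s

38.995


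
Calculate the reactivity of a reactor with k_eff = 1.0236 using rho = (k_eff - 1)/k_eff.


rho = (k_eff - 1) / k_eff
rho = (1.0236 - 1) / 1.0236
rho = 0.023056

0.023056


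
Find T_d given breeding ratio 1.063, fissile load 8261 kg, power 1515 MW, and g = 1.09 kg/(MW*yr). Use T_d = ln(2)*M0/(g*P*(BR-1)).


Breeding gain G = BR - 1 = 1.063 - 1 = 0.063
Fissile production rate = g * P * G = 1.09 * 1515 * 0.063 = 104.03505 kg/yr
T_d = ln(2) * M0 / (g * P * G)
T_d = ln(2) * 8261 / 104.03505 = 55.040 yr

55.040


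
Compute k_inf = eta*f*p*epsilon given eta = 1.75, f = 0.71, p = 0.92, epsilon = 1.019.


k_inf = eta * f * p * epsilon
k_inf = 1.75 * 0.71 * 0.92 * 1.019
k_inf = 1.1648

1.1648


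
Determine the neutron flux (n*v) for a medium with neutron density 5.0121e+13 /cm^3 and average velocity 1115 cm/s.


phi = n * v
phi = 5.0121e+13 * 1115
phi = 5.5885e+16 /cm^2/s

5.5885e+16


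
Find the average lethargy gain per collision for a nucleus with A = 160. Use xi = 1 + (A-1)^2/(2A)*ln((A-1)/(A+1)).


xi = 1 + (A-1)^2/(2A) * ln((A-1)/(A+1))
xi = 1 + (160-1)^2/(2*160) * ln((160-1)/(160 +1))
xi = 0.012448

0.012448


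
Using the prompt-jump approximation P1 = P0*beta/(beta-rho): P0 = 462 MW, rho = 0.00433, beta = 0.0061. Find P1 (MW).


P1/P0 = beta / (beta - rho)
P1/P0 = 0.0061 / (0.0061 - 0.00433) = 3.446328
P1 = 462 * 3.446328 = 1592.2 MW

1592.2


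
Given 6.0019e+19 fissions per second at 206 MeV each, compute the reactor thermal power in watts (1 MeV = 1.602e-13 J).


P = fission_rate * E_MeV * 1.602e-13
P = 6.0019e+19 * 206 * 1.602e-13
P = 1.9807e+09 W

1.9807e+09


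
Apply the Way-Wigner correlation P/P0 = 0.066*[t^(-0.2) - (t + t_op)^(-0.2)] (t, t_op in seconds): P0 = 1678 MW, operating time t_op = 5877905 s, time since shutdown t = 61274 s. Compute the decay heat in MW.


P/P0 = 0.066 * [t^(-0.2) - (t + t_op)^(-0.2)]
P/P0 = 0.066 * [61274^(-0.2) - (61274 + 5877905)^(-0.2)]
P/P0 = 0.066 * [0.1102922 - 0.04418295] = 0.004363211
P = 1678 * 0.004363211 = 7.3215 MW

7.3215


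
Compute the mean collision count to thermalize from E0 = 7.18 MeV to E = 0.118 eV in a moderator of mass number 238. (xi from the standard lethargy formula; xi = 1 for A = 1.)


xi = 1 + (A-1)^2/(2A)*ln((A-1)/(A+1)) = 0.008379872 (for A = 238)
n = ln(E0/E) / xi
n = ln(7.18e6 / 0.118) / 0.008379872
n = ln(6.084746e+07) / 0.008379872 = 2138.9

2138.9


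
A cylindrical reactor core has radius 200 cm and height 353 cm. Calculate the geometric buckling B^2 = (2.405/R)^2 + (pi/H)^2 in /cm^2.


B^2 = (2.405/R)^2 + (pi/H)^2
B^2 = (2.405/200)^2 + (pi/353)^2
B^2 = 2.2381e-04 /cm^2

2.2381e-04


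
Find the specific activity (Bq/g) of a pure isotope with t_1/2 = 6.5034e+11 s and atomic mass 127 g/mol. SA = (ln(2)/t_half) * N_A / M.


lambda = ln(2) / t_half = ln(2) / 6.5034e+11 = 1.065823e-12 /s
SA = lambda * N_A / M
SA = 1.065823e-12 * 6.022e23 / 127
SA = 5.0538e+09 Bq/g

5.0538e+09


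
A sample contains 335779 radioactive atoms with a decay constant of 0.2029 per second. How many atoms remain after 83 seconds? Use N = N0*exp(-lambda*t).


N = N0 * exp(-lambda * t)
N = 335779 * exp(-0.2029 * 83)
N = 0.016302

0.016302


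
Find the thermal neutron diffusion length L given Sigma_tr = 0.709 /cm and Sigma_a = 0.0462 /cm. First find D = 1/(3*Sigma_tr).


D = 1 / (3 * Sigma_tr) = 1 / (3 * 0.709) = 0.4701457 cm
L = sqrt(D / Sigma_a)
L = sqrt(0.4701457 / 0.0462)
L = 3.1900 cm

3.1900


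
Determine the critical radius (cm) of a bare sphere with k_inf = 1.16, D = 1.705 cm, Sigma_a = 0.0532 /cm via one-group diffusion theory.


L^2 = D / Sigma_a = 1.705 / 0.0532 = 32.04887 cm^2
B_m^2 = (k_inf - 1) / L^2 = (1.16 - 1) / 32.04887 = 0.004992376 /cm^2
For a bare sphere: B_g = pi/R, so R_c = pi / sqrt(B_m^2)
R_c = pi / sqrt(0.004992376) = 44.463 cm

44.463


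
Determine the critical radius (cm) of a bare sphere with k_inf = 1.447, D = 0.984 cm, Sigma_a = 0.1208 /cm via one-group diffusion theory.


L^2 = D / Sigma_a = 0.984 / 0.1208 = 8.145695 cm^2
B_m^2 = (k_inf - 1) / L^2 = (1.447 - 1) / 8.145695 = 0.05487561 /cm^2
For a bare sphere: B_g = pi/R, so R_c = pi / sqrt(B_m^2)
R_c = pi / sqrt(0.05487561) = 13.411 cm

13.411


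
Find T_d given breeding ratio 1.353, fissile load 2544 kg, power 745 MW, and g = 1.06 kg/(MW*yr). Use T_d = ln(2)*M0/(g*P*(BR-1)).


Breeding gain G = BR - 1 = 1.353 - 1 = 0.353
Fissile production rate = g * P * G = 1.06 * 745 * 0.353 = 278.7641 kg/yr
T_d = ln(2) * M0 / (g * P * G)
T_d = ln(2) * 2544 / 278.7641 = 6.3257 yr

6.3257


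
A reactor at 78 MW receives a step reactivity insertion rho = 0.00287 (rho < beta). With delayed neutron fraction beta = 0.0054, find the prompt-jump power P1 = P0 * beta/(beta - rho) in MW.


P1/P0 = beta / (beta - rho)
P1/P0 = 0.0054 / (0.0054 - 0.00287) = 2.134387
P1 = 78 * 2.134387 = 166.48 MW

166.48


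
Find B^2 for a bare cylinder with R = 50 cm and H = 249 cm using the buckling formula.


B^2 = (2.405/R)^2 + (pi/H)^2
B^2 = (2.405/50)^2 + (pi/249)^2
B^2 = 0.0024728 /cm^2

0.0024728


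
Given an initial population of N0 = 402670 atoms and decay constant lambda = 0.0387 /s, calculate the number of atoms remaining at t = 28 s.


N = N0 * exp(-lambda * t)
N = 402670 * exp(-0.0387 * 28)
N = 136254

136254


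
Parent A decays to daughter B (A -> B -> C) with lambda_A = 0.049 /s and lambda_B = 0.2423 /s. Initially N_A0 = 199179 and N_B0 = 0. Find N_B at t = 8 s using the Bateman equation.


N_B(t) = lambda_A * N_A0 / (lambda_B - lambda_A) * [exp(-lambda_A*t) - exp(-lambda_B*t)]
exp(-0.049*8) = 0.6757041; exp(-0.2423*8) = 0.1439341
N_B = 0.049 * 199179 / (0.2423 - 0.049) * (0.6757041 - 0.1439341)
N_B = 26849

26849


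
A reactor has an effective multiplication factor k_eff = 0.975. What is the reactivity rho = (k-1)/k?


rho = (k_eff - 1) / k_eff
rho = (0.975 - 1) / 0.975
rho = -0.025641

-0.025641


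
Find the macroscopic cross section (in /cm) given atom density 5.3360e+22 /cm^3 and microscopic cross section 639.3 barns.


Sigma = N * sigma_barns * 1e-24
Sigma = 5.3360e+22 * 639.3 * 1e-24
Sigma = 34.113 /cm

34.113


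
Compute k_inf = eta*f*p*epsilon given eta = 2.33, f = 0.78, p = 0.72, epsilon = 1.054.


k_inf = eta * f * p * epsilon
k_inf = 2.33 * 0.78 * 0.72 * 1.054
k_inf = 1.3792

1.3792


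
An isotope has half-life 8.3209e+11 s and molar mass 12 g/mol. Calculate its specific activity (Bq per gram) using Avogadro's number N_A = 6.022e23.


lambda = ln(2) / t_half = ln(2) / 8.3209e+11 = 8.330195e-13 /s
SA = lambda * N_A / M
SA = 8.330195e-13 * 6.022e23 / 12
SA = 4.1804e+10 Bq/g

4.1804e+10


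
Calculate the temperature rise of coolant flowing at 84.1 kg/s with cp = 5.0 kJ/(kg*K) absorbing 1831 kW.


dT = Q / (m_dot * cp)
dT = 1831 / (84.1 * 5.0)
dT = 4.3543 C

4.3543


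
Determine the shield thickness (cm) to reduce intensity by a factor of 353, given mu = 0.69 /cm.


x = ln(factor) / mu
x = ln(353) / 0.69
x = 8.5021 cm

8.5021


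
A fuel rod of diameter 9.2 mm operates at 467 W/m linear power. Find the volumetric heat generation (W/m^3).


r = D / 2 / 1000 = 9.2 / 2 / 1000 = 0.0046 m
q''' = q' / (pi * r^2)
q''' = 467 / (pi * 0.0046^2)
q''' = 7.0251e+06 W/m^3

7.0251e+06


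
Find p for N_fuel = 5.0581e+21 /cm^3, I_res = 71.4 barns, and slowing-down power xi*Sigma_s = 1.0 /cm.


p = exp(-N * I * 1e-24 / (xi*Sigma_s))
p = exp(-5.0581e+21 * 71.4 * 1e-24 / 1.0)
p = 0.69688

0.69688


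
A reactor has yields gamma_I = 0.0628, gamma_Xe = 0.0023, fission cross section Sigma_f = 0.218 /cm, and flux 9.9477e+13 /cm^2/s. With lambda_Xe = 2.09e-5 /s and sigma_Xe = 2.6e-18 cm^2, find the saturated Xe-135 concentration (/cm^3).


Xe_eq = (gamma_I + gamma_Xe) * Sigma_f * phi / (lambda_Xe + sigma_Xe * phi)
Numerator = (0.0628 + 0.0023) * 0.218 * 9.9477e+13 = 1.411758e+12
Denominator = 2.09e-5 + 2.6e-18 * 9.9477e+13 = 2.795402e-04
Xe_eq = 1.411758e+12 / 2.795402e-04 = 5.0503e+15 /cm^3

5.0503e+15


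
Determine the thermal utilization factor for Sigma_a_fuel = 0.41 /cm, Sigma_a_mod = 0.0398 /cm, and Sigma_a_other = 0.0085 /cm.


f = Sigma_a_fuel / (Sigma_a_fuel + Sigma_a_mod + Sigma_a_other)
f = 0.41 / (0.41 + 0.0398 + 0.0085)
f = 0.89461

0.89461


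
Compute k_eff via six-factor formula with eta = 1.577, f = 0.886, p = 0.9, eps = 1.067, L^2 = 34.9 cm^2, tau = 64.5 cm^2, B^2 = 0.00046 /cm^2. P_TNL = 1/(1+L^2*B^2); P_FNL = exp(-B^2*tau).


k_inf = eta*f*p*eps = 1.577*0.886*0.9*1.067 = 1.341752
P_TNL = 1/(1 + L^2*B^2) = 1/(1 + 34.9*0.00046) = 0.9841997
P_FNL = exp(-B^2*tau) = exp(-0.00046*64.5) = 0.9707658
k_eff = k_inf * P_TNL * P_FNL = 1.341752 * 0.9841997 * 0.9707658
k_eff = 1.2819

1.2819


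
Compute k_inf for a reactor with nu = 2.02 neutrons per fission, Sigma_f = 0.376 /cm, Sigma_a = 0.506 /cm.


k_inf = nu * Sigma_f / Sigma_a
k_inf = 2.02 * 0.376 / 0.506
k_inf = 1.5010

1.5010


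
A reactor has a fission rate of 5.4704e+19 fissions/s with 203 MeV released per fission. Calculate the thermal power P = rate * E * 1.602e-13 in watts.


P = fission_rate * E_MeV * 1.602e-13
P = 5.4704e+19 * 203 * 1.602e-13
P = 1.7790e+09 W

1.7790e+09


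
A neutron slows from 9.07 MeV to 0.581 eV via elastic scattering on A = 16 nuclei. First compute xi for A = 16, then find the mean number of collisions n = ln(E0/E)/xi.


xi = 1 + (A-1)^2/(2A)*ln((A-1)/(A+1)) = 0.1199467 (for A = 16)
n = ln(E0/E) / xi
n = ln(9.07e6 / 0.581) / 0.1199467
n = ln(1.561102e+07) / 0.1199467 = 138.09

138.09


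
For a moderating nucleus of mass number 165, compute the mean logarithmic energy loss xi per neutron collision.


xi = 1 + (A-1)^2/(2A) * ln((A-1)/(A+1))
xi = 1 + (165-1)^2/(2*165) * ln((165-1)/(165 +1))
xi = 0.012072

0.012072


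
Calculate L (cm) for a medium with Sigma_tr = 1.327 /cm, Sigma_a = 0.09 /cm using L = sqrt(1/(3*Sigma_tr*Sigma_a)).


D = 1 / (3 * Sigma_tr) = 1 / (3 * 1.327) = 0.2511932 cm
L = sqrt(D / Sigma_a)
L = sqrt(0.2511932 / 0.09)
L = 1.6706 cm

1.6706


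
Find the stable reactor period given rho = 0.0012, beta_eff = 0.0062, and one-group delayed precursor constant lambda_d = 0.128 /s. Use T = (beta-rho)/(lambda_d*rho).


T = (beta - rho) / (lambda_d * rho)
T = (0.0062 - 0.0012) / (0.128 * 0.0012)
T = 32.552 s

32.552


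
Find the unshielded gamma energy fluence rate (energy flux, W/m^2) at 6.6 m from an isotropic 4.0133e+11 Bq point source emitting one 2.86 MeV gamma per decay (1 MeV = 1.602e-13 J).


psi = A * E * 1.602e-13 / (4*pi*r^2)
psi = 4.0133e+11 * 2.86 * 1.602e-13 / (4*pi*6.6^2)
psi = 3.3592e-04 W/m^2

3.3592e-04


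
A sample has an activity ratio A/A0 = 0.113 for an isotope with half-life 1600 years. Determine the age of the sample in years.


lambda = ln(2) / t_half = ln(2) / 1600 = 4.332170e-04 /yr
t = -ln(A/A0) / lambda
t = -ln(0.113) / 4.332170e-04
t = 5033.0 yr

5033.0


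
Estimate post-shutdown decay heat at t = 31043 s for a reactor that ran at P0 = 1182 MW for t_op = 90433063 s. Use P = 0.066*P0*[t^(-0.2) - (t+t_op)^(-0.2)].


P/P0 = 0.066 * [t^(-0.2) - (t + t_op)^(-0.2)]
P/P0 = 0.066 * [31043^(-0.2) - (31043 + 90433063)^(-0.2)]
P/P0 = 0.066 * [0.1263593 - 0.02562741] = 0.006648305
P = 1182 * 0.006648305 = 7.8583 MW

7.8583


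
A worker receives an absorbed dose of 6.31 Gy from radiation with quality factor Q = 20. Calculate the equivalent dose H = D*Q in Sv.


H = D * Q
H = 6.31 * 20
H = 126.20 Sv

126.20


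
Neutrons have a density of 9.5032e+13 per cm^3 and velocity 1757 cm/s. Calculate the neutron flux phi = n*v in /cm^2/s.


phi = n * v
phi = 9.5032e+13 * 1757
phi = 1.6697e+17 /cm^2/s

1.6697e+17


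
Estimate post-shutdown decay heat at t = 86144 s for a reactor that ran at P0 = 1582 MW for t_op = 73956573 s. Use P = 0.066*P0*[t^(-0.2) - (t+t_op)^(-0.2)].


P/P0 = 0.066 * [t^(-0.2) - (t + t_op)^(-0.2)]
P/P0 = 0.066 * [86144^(-0.2) - (86144 + 73956573)^(-0.2)]
P/P0 = 0.066 * [0.1030279 - 0.02667494] = 0.005039295
P = 1582 * 0.005039295 = 7.9722 MW

7.9722


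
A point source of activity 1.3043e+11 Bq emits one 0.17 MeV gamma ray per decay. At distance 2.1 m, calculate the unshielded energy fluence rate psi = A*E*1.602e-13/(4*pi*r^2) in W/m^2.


psi = A * E * 1.602e-13 / (4*pi*r^2)
psi = 1.3043e+11 * 0.17 * 1.602e-13 / (4*pi*2.1^2)
psi = 6.4097e-05 W/m^2

6.4097e-05


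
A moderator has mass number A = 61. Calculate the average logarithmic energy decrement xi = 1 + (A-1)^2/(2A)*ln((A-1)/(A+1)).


xi = 1 + (A-1)^2/(2A) * ln((A-1)/(A+1))
xi = 1 + (61-1)^2/(2*61) * ln((61-1)/(61 +1))
xi = 0.032431

0.032431


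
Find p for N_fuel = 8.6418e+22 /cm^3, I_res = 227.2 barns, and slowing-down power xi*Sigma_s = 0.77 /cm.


p = exp(-N * I * 1e-24 / (xi*Sigma_s))
p = exp(-8.6418e+22 * 227.2 * 1e-24 / 0.77)
p = 8.4326e-12

8.4326e-12


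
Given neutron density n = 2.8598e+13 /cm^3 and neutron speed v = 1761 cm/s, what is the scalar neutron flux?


phi = n * v
phi = 2.8598e+13 * 1761
phi = 5.0361e+16 /cm^2/s

5.0361e+16


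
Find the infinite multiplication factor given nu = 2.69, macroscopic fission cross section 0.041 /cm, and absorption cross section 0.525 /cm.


k_inf = nu * Sigma_f / Sigma_a
k_inf = 2.69 * 0.041 / 0.525
k_inf = 0.21008

0.21008


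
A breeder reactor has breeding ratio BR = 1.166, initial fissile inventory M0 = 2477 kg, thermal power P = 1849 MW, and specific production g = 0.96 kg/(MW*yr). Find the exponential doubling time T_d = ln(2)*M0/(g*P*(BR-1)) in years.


Breeding gain G = BR - 1 = 1.166 - 1 = 0.166
Fissile production rate = g * P * G = 0.96 * 1849 * 0.166 = 294.65664 kg/yr
T_d = ln(2) * M0 / (g * P * G)
T_d = ln(2) * 2477 / 294.65664 = 5.8269 yr

5.8269


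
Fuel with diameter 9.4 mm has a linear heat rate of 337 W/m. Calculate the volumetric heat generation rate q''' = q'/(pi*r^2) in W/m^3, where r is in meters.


r = D / 2 / 1000 = 9.4 / 2 / 1000 = 0.0047 m
q''' = q' / (pi * r^2)
q''' = 337 / (pi * 0.0047^2)
q''' = 4.8561e+06 W/m^3

4.8561e+06


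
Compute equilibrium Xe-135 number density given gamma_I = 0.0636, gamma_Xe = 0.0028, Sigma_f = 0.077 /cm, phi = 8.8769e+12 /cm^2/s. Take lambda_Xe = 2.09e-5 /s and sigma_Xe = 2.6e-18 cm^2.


Xe_eq = (gamma_I + gamma_Xe) * Sigma_f * phi / (lambda_Xe + sigma_Xe * phi)
Numerator = (0.0636 + 0.0028) * 0.077 * 8.8769e+12 = 4.538581e+10
Denominator = 2.09e-5 + 2.6e-18 * 8.8769e+12 = 4.397994e-05
Xe_eq = 4.538581e+10 / 4.397994e-05 = 1.0320e+15 /cm^3

1.0320e+15


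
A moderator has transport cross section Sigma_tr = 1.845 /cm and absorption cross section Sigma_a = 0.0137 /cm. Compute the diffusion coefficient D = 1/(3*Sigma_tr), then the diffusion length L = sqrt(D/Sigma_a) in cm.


D = 1 / (3 * Sigma_tr) = 1 / (3 * 1.845) = 0.1806685 cm
L = sqrt(D / Sigma_a)
L = sqrt(0.1806685 / 0.0137)
L = 3.6315 cm

3.6315


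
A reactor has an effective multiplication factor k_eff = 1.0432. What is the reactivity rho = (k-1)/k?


rho = (k_eff - 1) / k_eff
rho = (1.0432 - 1) / 1.0432
rho = 0.041411

0.041411


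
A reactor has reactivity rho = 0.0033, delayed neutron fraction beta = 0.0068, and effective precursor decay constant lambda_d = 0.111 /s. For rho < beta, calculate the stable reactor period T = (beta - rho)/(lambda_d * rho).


T = (beta - rho) / (lambda_d * rho)
T = (0.0068 - 0.0033) / (0.111 * 0.0033)
T = 9.5550 s

9.5550


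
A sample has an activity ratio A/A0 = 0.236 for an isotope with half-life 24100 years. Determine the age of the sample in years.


lambda = ln(2) / t_half = ln(2) / 24100 = 2.876129e-05 /yr
t = -ln(A/A0) / lambda
t = -ln(0.236) / 2.876129e-05
t = 50204 yr

50204


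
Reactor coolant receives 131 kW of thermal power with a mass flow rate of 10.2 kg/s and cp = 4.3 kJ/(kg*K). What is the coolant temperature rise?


dT = Q / (m_dot * cp)
dT = 131 / (10.2 * 4.3)
dT = 2.9868 C

2.9868


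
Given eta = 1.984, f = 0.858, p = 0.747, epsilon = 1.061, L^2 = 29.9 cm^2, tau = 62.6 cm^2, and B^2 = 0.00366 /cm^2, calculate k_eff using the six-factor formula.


k_inf = eta*f*p*eps = 1.984*0.858*0.747*1.061 = 1.349165
P_TNL = 1/(1 + L^2*B^2) = 1/(1 + 29.9*0.00366) = 0.9013605
P_FNL = exp(-B^2*tau) = exp(-0.00366*62.6) = 0.7952363
k_eff = k_inf * P_TNL * P_FNL = 1.349165 * 0.9013605 * 0.7952363
k_eff = 0.96707

0.96707
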